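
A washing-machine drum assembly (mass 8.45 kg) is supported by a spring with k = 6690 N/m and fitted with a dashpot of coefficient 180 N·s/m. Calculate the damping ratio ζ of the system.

ω_n = √(k/m) = √(6690/8.45) = 28.14 rad/s.
Critical damping c_c = 2√(k·m) = 2√(6690 × 8.45) = 475.5 N·s/m, so ζ = c/c_c = 180/475.5 = 0.3785.

0.379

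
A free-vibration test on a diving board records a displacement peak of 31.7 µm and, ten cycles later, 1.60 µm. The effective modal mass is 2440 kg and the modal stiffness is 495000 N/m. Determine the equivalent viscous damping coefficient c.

3300 N·s/m

Logarithmic decrement δ = (1/n)·ln(x₀/x_n) = (1/10)·ln(31.7/1.60) = (1/10)·ln(19.81) = 0.2986.
ζ = δ/√(4π² + δ²) = 0.2986/√(39.48 + 0.0892) = 0.2986/6.290 = 0.04748.
c = ζ · 2√(km) = 0.04748 × 2√(495000 × 2440) = 0.04748 × 69510 = 3300 N·s/m.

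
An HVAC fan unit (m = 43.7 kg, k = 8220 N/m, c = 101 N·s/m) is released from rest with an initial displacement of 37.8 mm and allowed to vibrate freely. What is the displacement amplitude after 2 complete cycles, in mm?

ζ = c/(2√(km)) = 101/(2√(8220 × 43.7)) = 101/1199 = 0.08426.
Logarithmic decrement δ = 2πζ/√(1 − ζ²) = 2π × 0.08426/√(1 − 0.00710) = 0.5313.
After n cycles, x_n/x₀ = e^(−nδ), so x_2 = 37.8 × e^(−2 × 0.5313) = 37.8 × 0.3456 = 13.06 mm.

13.1 mm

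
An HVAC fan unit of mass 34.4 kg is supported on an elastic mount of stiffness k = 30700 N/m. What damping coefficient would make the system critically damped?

2060 N·s/m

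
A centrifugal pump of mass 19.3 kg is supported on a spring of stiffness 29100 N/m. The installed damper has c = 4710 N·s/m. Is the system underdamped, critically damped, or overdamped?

overdamped

c_c = 2√(k·m) = 1499 N·s/m; ζ = c/c_c = 4710/1499 = 3.14.
Since ζ > 1 the system is overdamped.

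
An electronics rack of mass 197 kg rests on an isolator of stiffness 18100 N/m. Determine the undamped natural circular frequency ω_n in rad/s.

ω_n = √(k/m) = √(18100/197) = √91.88 = 9.585 rad/s.

9.59 rad/s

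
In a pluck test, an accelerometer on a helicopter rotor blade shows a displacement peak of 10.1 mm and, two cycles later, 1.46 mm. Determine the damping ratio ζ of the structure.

Logarithmic decrement δ = (1/n)·ln(x₀/x_n) = (1/2)·ln(10.1/1.46) = (1/2)·ln(6.918) = 0.9670.
ζ = δ/√(4π² + δ²) = 0.9670/√(39.48 + 0.935) = 0.9670/6.357 = 0.1521.

0.152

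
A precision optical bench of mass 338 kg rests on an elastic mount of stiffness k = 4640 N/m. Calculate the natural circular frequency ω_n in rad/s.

ω_n = √(k/m) = √(4640/338) = √13.73 = 3.705 rad/s.

3.71 rad/s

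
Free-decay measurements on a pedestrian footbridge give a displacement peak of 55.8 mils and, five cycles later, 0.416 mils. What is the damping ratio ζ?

0.154

Logarithmic decrement δ = (1/n)·ln(x₀/x_n) = (1/5)·ln(55.8/0.416) = (1/5)·ln(134.1) = 0.9798.
ζ = δ/√(4π² + δ²) = 0.9798/√(39.48 + 0.960) = 0.9798/6.359 = 0.1541.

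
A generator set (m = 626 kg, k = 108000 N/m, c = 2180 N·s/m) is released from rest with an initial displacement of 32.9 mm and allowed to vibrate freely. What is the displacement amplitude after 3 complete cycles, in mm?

ζ = c/(2√(km)) = 2180/(2√(108000 × 626)) = 2180/16440 = 0.1326.
Logarithmic decrement δ = 2πζ/√(1 − ζ²) = 2π × 0.1326/√(1 − 0.0176) = 0.8403.
After n cycles, x_n/x₀ = e^(−nδ), so x_3 = 32.9 × e^(−3 × 0.8403) = 32.9 × 0.08038 = 2.644 mm.

2.64 mm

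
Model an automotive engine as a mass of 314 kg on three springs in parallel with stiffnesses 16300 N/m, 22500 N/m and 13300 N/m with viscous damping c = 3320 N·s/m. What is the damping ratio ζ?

Parallel springs add: k_eq = 16300 + 22500 + 13300 = 52100 N/m.
ω_n = √(k_eq/m) = √(52100/314) = 12.88 rad/s.
Critical damping c_c = 2√(k_eq·m) = 2√(52100 × 314) = 8089 N·s/m, so ζ = c/c_c = 3320/8089 = 0.4104.

0.410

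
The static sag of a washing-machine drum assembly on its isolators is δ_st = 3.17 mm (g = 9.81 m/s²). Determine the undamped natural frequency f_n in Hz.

8.85 Hz

ω_n = √(g/δ_st) = √(9.81/0.00317) = √3095 = 55.63 rad/s.
f_n = ω_n/(2π) = 55.63/6.283 = 8.854 Hz.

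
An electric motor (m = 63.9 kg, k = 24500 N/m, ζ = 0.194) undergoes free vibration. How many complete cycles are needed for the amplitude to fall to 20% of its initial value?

2 cycles

Logarithmic decrement δ = 2πζ/√(1 − ζ²) = 2π × 0.1940/√(1 − 0.0376) = 1.243.
x_n/x₀ = e^(−nδ) ≤ 0.2; take ln: n ≥ ln(1/0.2)/δ = 1.609/1.243 = 1.295.
So 2 complete cycles are required.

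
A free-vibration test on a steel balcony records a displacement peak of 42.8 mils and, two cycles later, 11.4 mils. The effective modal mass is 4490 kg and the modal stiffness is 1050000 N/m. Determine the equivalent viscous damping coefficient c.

14400 N·s/m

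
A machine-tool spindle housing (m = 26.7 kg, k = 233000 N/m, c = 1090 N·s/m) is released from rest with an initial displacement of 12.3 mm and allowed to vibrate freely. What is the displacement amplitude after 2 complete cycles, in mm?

0.738 mm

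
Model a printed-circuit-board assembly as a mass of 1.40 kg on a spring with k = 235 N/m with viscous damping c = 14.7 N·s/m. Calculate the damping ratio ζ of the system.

ω_n = √(k/m) = √(235.0/1.40) = 12.96 rad/s.
Critical damping c_c = 2√(k·m) = 2√(235.0 × 1.40) = 36.28 N·s/m, so ζ = c/c_c = 14.7/36.28 = 0.4052.

0.405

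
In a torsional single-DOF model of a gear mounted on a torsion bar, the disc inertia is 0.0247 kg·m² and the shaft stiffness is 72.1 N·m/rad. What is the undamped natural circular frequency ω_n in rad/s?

ω_n = √(k_t/J) = √(72.1/0.0247) = √2919 = 54.03 rad/s.

54.0 rad/s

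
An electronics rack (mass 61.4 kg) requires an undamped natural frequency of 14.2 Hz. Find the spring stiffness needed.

ω_n = 2πf_n = 2π × 14.2 = 89.22 rad/s.
k = m·ω_n² = 61.4 × 89.22² = 61.4 × 7960 = 488800 N/m.

489000 N/m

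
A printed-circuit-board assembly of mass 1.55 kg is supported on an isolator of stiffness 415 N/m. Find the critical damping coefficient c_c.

50.7 N·s/m

c_c = 2√(k·m) = 2√(415.0 × 1.55) = 2 × 25.36 = 50.72 N·s/m.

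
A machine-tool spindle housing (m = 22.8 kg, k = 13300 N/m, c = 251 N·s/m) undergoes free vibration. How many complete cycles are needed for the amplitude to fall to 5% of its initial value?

ζ = c/(2√(km)) = 251/(2√(13300 × 22.8)) = 251/1101 = 0.2279.
Logarithmic decrement δ = 2πζ/√(1 − ζ²) = 2π × 0.2279/√(1 − 0.0519) = 1.471.
x_n/x₀ = e^(−nδ) ≤ 0.05; take ln: n ≥ ln(1/0.05)/δ = 2.996/1.471 = 2.037.
So 3 complete cycles are required.

3 cycles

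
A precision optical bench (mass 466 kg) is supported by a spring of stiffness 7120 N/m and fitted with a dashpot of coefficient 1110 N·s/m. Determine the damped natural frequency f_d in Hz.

0.593 Hz

ω_n = √(k/m) = √(7120/466) = 3.909 rad/s.
Critical damping c_c = 2√(k·m) = 2√(7120 × 466) = 3643 N·s/m, so ζ = c/c_c = 1110/3643 = 0.3047.
ω_d = ω_n√(1 − ζ²) = 3.909 × √(1 − 0.0928) = 3.723 rad/s.
f_d = ω_d/(2π) = 0.5925 Hz.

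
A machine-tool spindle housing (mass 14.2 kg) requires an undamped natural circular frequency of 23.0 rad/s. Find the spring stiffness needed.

7510 N/m

k = m·ω_n² = 14.2 × 23.00² = 14.2 × 529.0 = 7512 N/m.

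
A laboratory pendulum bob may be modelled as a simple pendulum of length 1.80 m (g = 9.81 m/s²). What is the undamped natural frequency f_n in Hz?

For a simple pendulum ω_n = √(g/L) = √(9.81/1.80) = √5.450 = 2.335 rad/s.
f_n = ω_n/(2π) = 2.335/6.283 = 0.3716 Hz.

0.372 Hz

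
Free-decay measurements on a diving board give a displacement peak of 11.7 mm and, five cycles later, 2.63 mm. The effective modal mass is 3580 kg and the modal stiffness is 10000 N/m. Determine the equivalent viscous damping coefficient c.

Logarithmic decrement δ = (1/n)·ln(x₀/x_n) = (1/5)·ln(11.7/2.63) = (1/5)·ln(4.449) = 0.2985.
ζ = δ/√(4π² + δ²) = 0.2985/√(39.48 + 0.0891) = 0.2985/6.290 = 0.04746.
c = ζ · 2√(km) = 0.04746 × 2√(10000 × 3580) = 0.04746 × 11970 = 567.9 N·s/m.

568 N·s/m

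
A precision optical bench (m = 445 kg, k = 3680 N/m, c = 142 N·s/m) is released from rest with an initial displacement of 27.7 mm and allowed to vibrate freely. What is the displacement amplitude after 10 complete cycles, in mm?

0.844 mm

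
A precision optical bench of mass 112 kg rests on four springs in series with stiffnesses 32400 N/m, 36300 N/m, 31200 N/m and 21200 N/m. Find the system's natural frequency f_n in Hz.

1.28 Hz

Series springs: 1/k_eq = 1/32400 + 1/36300 + 1/31200 + 1/21200 = 0.0001376, so k_eq = 7266 N/m.
ω_n = √(k_eq/m) = √(7266/112) = √64.87 = 8.054 rad/s.
f_n = ω_n/(2π) = 8.054/6.283 = 1.282 Hz.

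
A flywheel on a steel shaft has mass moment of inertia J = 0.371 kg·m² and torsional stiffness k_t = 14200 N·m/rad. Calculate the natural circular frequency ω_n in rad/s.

ω_n = √(k_t/J) = √(14200/0.371) = √38270 = 195.6 rad/s.

196 rad/s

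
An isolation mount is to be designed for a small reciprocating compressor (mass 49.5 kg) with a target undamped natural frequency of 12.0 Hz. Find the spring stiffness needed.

281000 N/m

ω_n = 2πf_n = 2π × 12.0 = 75.40 rad/s.
k = m·ω_n² = 49.5 × 75.40² = 49.5 × 5685 = 281400 N/m.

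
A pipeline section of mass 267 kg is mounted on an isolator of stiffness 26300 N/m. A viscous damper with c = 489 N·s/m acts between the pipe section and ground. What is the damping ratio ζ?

0.0923

ω_n = √(k/m) = √(26300/267) = 9.925 rad/s.
Critical damping c_c = 2√(k·m) = 2√(26300 × 267) = 5300 N·s/m, so ζ = c/c_c = 489/5300 = 0.09227.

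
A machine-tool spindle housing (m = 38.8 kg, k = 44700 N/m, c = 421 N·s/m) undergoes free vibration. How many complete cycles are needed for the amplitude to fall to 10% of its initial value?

ζ = c/(2√(km)) = 421/(2√(44700 × 38.8)) = 421/2634 = 0.1598.
Logarithmic decrement δ = 2πζ/√(1 − ζ²) = 2π × 0.1598/√(1 − 0.0255) = 1.017.
x_n/x₀ = e^(−nδ) ≤ 0.1; take ln: n ≥ ln(1/0.1)/δ = 2.303/1.017 = 2.263.
So 3 complete cycles are required.

3 cycles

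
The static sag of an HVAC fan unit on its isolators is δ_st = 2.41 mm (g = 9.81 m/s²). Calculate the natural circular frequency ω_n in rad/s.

63.8 rad/s

ω_n = √(g/δ_st) = √(9.81/0.00241) = √4071 = 63.80 rad/s.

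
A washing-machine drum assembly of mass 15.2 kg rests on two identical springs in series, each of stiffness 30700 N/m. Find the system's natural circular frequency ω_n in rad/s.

Series springs: 1/k_eq = 2/30700, so k_eq = 30700/2 = 15350 N/m.
ω_n = √(k_eq/m) = √(15350/15.2) = √1010 = 31.78 rad/s.

31.8 rad/s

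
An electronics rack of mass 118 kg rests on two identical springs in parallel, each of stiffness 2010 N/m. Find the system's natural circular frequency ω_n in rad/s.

Parallel springs add: k_eq = 2 × 2010 = 4020 N/m.
ω_n = √(k_eq/m) = √(4020/118) = √34.07 = 5.837 rad/s.

5.84 rad/s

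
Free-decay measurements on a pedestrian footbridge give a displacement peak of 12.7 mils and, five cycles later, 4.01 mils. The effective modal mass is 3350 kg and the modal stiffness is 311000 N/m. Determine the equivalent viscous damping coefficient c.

Logarithmic decrement δ = (1/n)·ln(x₀/x_n) = (1/5)·ln(12.7/4.01) = (1/5)·ln(3.167) = 0.2306.
ζ = δ/√(4π² + δ²) = 0.2306/√(39.48 + 0.0532) = 0.2306/6.287 = 0.03667.
c = ζ · 2√(km) = 0.03667 × 2√(311000 × 3350) = 0.03667 × 64560 = 2367 N·s/m.

2370 N·s/m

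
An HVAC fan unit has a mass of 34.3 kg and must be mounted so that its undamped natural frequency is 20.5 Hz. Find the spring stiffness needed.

569000 N/m

ω_n = 2πf_n = 2π × 20.5 = 128.8 rad/s.
k = m·ω_n² = 34.3 × 128.8² = 34.3 × 16590 = 569100 N/m.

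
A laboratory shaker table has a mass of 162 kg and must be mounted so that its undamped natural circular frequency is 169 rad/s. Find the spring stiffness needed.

k = m·ω_n² = 162 × 169.0² = 162 × 28560 = 4627000 N/m.

4630000 N/m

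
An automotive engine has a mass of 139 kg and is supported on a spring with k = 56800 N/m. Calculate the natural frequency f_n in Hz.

ω_n = √(k/m) = √(56800/139) = √408.6 = 20.21 rad/s.
f_n = ω_n/(2π) = 20.21/6.283 = 3.217 Hz.

3.22 Hz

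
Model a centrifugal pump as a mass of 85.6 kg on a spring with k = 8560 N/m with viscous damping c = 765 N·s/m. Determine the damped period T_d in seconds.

ω_n = √(k/m) = √(8560/85.6) = 10.00 rad/s.
Critical damping c_c = 2√(k·m) = 2√(8560 × 85.6) = 1712 N·s/m, so ζ = c/c_c = 765/1712 = 0.4468.
ω_d = ω_n√(1 − ζ²) = 10.00 × √(1 − 0.200) = 8.946 rad/s.
T_d = 2π/ω_d = 0.7023 s.

0.702 s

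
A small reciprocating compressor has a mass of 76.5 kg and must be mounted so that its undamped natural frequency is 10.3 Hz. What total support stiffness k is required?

320000 N/m

ω_n = 2πf_n = 2π × 10.3 = 64.72 rad/s.
k = m·ω_n² = 76.5 × 64.72² = 76.5 × 4188 = 320400 N/m.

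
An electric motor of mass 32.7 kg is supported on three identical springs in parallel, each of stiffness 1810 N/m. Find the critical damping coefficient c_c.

843 N·s/m

Parallel springs add: k_eq = 3 × 1810 = 5430 N/m.
c_c = 2√(k_eq·m) = 2√(5430 × 32.7) = 2 × 421.4 = 842.8 N·s/m.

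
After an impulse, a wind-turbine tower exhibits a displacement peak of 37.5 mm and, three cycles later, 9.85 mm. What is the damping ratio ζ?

Logarithmic decrement δ = (1/n)·ln(x₀/x_n) = (1/3)·ln(37.5/9.85) = (1/3)·ln(3.807) = 0.4456.
ζ = δ/√(4π² + δ²) = 0.4456/√(39.48 + 0.199) = 0.4456/6.299 = 0.07075.

0.0707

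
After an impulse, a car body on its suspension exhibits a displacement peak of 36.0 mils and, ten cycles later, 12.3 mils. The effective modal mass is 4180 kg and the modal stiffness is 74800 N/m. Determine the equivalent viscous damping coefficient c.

Logarithmic decrement δ = (1/n)·ln(x₀/x_n) = (1/10)·ln(36.0/12.3) = (1/10)·ln(2.927) = 0.1074.
ζ = δ/√(4π² + δ²) = 0.1074/√(39.48 + 0.0115) = 0.1074/6.284 = 0.01709.
c = ζ · 2√(km) = 0.01709 × 2√(74800 × 4180) = 0.01709 × 35360 = 604.4 N·s/m.

604 N·s/m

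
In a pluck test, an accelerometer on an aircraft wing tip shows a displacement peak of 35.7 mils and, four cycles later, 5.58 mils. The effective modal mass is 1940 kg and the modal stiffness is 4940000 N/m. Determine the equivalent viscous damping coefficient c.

Logarithmic decrement δ = (1/n)·ln(x₀/x_n) = (1/4)·ln(35.7/5.58) = (1/4)·ln(6.398) = 0.4640.
ζ = δ/√(4π² + δ²) = 0.4640/√(39.48 + 0.215) = 0.4640/6.300 = 0.07365.
c = ζ · 2√(km) = 0.07365 × 2√(4940000 × 1940) = 0.07365 × 195800 = 14420 N·s/m.

14400 N·s/m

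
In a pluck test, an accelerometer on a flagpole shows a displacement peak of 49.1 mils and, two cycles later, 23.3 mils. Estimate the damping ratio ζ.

Logarithmic decrement δ = (1/n)·ln(x₀/x_n) = (1/2)·ln(49.1/23.3) = (1/2)·ln(2.107) = 0.3727.
ζ = δ/√(4π² + δ²) = 0.3727/√(39.48 + 0.139) = 0.3727/6.294 = 0.05921.

0.0592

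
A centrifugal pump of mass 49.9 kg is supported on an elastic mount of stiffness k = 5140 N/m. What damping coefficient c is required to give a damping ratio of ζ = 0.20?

203 N·s/m

c_c = 2√(k·m) = 2√(5140 × 49.9) = 1013 N·s/m.
c = ζ·c_c = 0.20 × 1013 = 202.6 N·s/m.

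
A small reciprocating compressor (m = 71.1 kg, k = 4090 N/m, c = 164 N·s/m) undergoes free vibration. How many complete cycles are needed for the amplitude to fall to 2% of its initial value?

ζ = c/(2√(km)) = 164/(2√(4090 × 71.1)) = 164/1079 = 0.1521.
Logarithmic decrement δ = 2πζ/√(1 − ζ²) = 2π × 0.1521/√(1 − 0.0231) = 0.9667.
x_n/x₀ = e^(−nδ) ≤ 0.02; take ln: n ≥ ln(1/0.02)/δ = 3.912/0.9667 = 4.047.
So 5 complete cycles are required.

5 cycles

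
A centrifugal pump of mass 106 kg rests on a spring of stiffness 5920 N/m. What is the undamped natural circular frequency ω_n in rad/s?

ω_n = √(k/m) = √(5920/106) = √55.85 = 7.473 rad/s.

7.47 rad/s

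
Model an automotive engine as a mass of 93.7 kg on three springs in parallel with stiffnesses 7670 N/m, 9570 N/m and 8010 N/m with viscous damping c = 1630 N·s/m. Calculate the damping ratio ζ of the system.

0.530

Parallel springs add: k_eq = 7670 + 9570 + 8010 = 25250 N/m.
ω_n = √(k_eq/m) = √(25250/93.7) = 16.42 rad/s.
Critical damping c_c = 2√(k_eq·m) = 2√(25250 × 93.7) = 3076 N·s/m, so ζ = c/c_c = 1630/3076 = 0.5299.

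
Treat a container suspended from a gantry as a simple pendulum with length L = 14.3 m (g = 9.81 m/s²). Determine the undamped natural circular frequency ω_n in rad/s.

0.828 rad/s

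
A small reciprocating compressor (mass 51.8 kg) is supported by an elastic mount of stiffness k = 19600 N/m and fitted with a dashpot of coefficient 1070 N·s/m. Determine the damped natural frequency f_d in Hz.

2.62 Hz

ω_n = √(k/m) = √(19600/51.8) = 19.45 rad/s.
Critical damping c_c = 2√(k·m) = 2√(19600 × 51.8) = 2015 N·s/m, so ζ = c/c_c = 1070/2015 = 0.5310.
ω_d = ω_n√(1 − ζ²) = 19.45 × √(1 − 0.282) = 16.48 rad/s.
f_d = ω_d/(2π) = 2.623 Hz.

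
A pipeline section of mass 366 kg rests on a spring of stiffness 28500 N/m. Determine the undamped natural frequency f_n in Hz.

1.40 Hz

ω_n = √(k/m) = √(28500/366) = √77.87 = 8.824 rad/s.
f_n = ω_n/(2π) = 8.824/6.283 = 1.404 Hz.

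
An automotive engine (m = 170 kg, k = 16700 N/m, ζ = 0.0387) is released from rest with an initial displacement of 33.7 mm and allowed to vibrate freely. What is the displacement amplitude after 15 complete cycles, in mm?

0.876 mm

Logarithmic decrement δ = 2πζ/√(1 − ζ²) = 2π × 0.03870/√(1 − 0.00150) = 0.2433.
After n cycles, x_n/x₀ = e^(−nδ), so x_15 = 33.7 × e^(−15 × 0.2433) = 33.7 × 0.02599 = 0.8758 mm.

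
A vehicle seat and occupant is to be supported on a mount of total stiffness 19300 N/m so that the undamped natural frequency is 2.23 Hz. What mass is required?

ω_n = 2πf_n = 2π × 2.23 = 14.01 rad/s.
m = k/ω_n² = 19300/14.01² = 19300/196.3 = 98.31 kg.

98.3 kg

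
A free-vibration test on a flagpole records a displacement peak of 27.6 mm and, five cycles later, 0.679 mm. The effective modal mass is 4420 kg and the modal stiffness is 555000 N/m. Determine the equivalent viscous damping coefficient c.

11600 N·s/m

Logarithmic decrement δ = (1/n)·ln(x₀/x_n) = (1/5)·ln(27.6/0.679) = (1/5)·ln(40.65) = 0.7410.
ζ = δ/√(4π² + δ²) = 0.7410/√(39.48 + 0.549) = 0.7410/6.327 = 0.1171.
c = ζ · 2√(km) = 0.1171 × 2√(555000 × 4420) = 0.1171 × 99060 = 11600 N·s/m.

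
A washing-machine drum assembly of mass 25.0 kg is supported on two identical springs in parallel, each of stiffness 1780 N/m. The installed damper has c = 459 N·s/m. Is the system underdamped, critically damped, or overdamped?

Parallel springs add: k_eq = 2 × 1780 = 3560 N/m.
c_c = 2√(k_eq·m) = 596.7 N·s/m; ζ = c/c_c = 459/596.7 = 0.769.
Since ζ < 1 the system is underdamped.

underdamped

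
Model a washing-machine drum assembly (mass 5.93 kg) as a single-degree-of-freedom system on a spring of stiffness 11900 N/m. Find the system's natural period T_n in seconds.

0.140 s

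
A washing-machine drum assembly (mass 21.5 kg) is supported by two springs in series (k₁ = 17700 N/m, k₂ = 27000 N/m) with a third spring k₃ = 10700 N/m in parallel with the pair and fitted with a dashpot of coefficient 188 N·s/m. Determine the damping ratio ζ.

Series pair: k_s = k₁k₂/(k₁+k₂) = (17700)(27000)/(17700 + 27000) = 10690 N/m. In parallel with k₃: k_eq = 10690 + 10700 = 21390 N/m.
ω_n = √(k_eq/m) = √(21390/21.5) = 31.54 rad/s.
Critical damping c_c = 2√(k_eq·m) = 2√(21390 × 21.5) = 1356 N·s/m, so ζ = c/c_c = 188/1356 = 0.1386.

0.139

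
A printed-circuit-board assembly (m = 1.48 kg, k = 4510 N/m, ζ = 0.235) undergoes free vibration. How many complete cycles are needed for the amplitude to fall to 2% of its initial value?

3 cycles

Logarithmic decrement δ = 2πζ/√(1 − ζ²) = 2π × 0.2350/√(1 − 0.0552) = 1.519.
x_n/x₀ = e^(−nδ) ≤ 0.02; take ln: n ≥ ln(1/0.02)/δ = 3.912/1.519 = 2.575.
So 3 complete cycles are required.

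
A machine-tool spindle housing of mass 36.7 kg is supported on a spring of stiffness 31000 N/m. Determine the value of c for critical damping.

c_c = 2√(k·m) = 2√(31000 × 36.7) = 2 × 1067 = 2133 N·s/m.

2130 N·s/m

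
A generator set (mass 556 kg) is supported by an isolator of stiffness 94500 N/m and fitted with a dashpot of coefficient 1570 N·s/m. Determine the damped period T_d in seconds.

ω_n = √(k/m) = √(94500/556) = 13.04 rad/s.
Critical damping c_c = 2√(k·m) = 2√(94500 × 556) = 14500 N·s/m, so ζ = c/c_c = 1570/14500 = 0.1083.
ω_d = ω_n√(1 − ζ²) = 13.04 × √(1 − 0.0117) = 12.96 rad/s.
T_d = 2π/ω_d = 0.4848 s.

0.485 s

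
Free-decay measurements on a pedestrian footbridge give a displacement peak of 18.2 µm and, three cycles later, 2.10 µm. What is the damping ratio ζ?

Logarithmic decrement δ = (1/n)·ln(x₀/x_n) = (1/3)·ln(18.2/2.10) = (1/3)·ln(8.667) = 0.7198.
ζ = δ/√(4π² + δ²) = 0.7198/√(39.48 + 0.518) = 0.7198/6.324 = 0.1138.

0.114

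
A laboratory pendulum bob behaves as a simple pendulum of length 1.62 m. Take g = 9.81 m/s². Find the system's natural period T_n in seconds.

For a simple pendulum ω_n = √(g/L) = √(9.81/1.62) = √6.056 = 2.461 rad/s.
T_n = 2π/ω_n = 6.283/2.461 = 2.553 s.

2.55 s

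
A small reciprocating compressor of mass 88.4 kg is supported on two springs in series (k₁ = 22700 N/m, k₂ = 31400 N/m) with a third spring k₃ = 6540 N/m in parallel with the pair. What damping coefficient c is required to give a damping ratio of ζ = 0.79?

Series pair: k_s = k₁k₂/(k₁+k₂) = (22700)(31400)/(22700 + 31400) = 13180 N/m. In parallel with k₃: k_eq = 13180 + 6540 = 19720 N/m.
c_c = 2√(k_eq·m) = 2√(19720 × 88.4) = 2640 N·s/m.
c = ζ·c_c = 0.79 × 2640 = 2086 N·s/m.

2090 N·s/m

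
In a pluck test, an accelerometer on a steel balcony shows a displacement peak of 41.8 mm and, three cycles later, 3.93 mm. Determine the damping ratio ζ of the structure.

Logarithmic decrement δ = (1/n)·ln(x₀/x_n) = (1/3)·ln(41.8/3.93) = (1/3)·ln(10.64) = 0.7881.
ζ = δ/√(4π² + δ²) = 0.7881/√(39.48 + 0.621) = 0.7881/6.332 = 0.1245.

0.124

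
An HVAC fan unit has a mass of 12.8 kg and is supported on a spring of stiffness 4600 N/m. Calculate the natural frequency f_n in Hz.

ω_n = √(k/m) = √(4600/12.8) = √359.4 = 18.96 rad/s.
f_n = ω_n/(2π) = 18.96/6.283 = 3.017 Hz.

3.02 Hz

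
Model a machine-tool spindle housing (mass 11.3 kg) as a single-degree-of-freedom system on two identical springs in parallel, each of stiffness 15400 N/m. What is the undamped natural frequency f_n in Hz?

Parallel springs add: k_eq = 2 × 15400 = 30800 N/m.
ω_n = √(k_eq/m) = √(30800/11.3) = √2726 = 52.21 rad/s.
f_n = ω_n/(2π) = 52.21/6.283 = 8.309 Hz.

8.31 Hz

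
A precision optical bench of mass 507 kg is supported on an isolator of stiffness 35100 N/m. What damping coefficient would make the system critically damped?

c_c = 2√(k·m) = 2√(35100 × 507) = 2 × 4218 = 8437 N·s/m.

8440 N·s/m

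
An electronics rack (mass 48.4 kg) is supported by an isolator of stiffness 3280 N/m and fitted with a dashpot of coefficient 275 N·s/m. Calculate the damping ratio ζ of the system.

ω_n = √(k/m) = √(3280/48.4) = 8.232 rad/s.
Critical damping c_c = 2√(k·m) = 2√(3280 × 48.4) = 796.9 N·s/m, so ζ = c/c_c = 275/796.9 = 0.3451.

0.345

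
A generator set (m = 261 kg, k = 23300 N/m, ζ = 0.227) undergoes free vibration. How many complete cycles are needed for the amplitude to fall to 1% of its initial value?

4 cycles

Logarithmic decrement δ = 2πζ/√(1 − ζ²) = 2π × 0.2270/√(1 − 0.0515) = 1.465.
x_n/x₀ = e^(−nδ) ≤ 0.01; take ln: n ≥ ln(1/0.01)/δ = 4.605/1.465 = 3.145.
So 4 complete cycles are required.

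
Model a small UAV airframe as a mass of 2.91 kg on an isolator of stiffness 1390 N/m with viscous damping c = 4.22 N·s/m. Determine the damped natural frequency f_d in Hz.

ω_n = √(k/m) = √(1390/2.91) = 21.86 rad/s.
Critical damping c_c = 2√(k·m) = 2√(1390 × 2.91) = 127.2 N·s/m, so ζ = c/c_c = 4.22/127.2 = 0.03318.
ω_d = ω_n√(1 − ζ²) = 21.86 × √(1 − 0.00110) = 21.84 rad/s.
f_d = ω_d/(2π) = 3.476 Hz.

3.48 Hz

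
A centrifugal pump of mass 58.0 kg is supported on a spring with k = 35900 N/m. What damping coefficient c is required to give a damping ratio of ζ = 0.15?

c_c = 2√(k·m) = 2√(35900 × 58.0) = 2886 N·s/m.
c = ζ·c_c = 0.15 × 2886 = 432.9 N·s/m.

433 N·s/m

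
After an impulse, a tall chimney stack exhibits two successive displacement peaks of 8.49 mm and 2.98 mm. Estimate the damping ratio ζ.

Logarithmic decrement δ = (1/n)·ln(x₀/x_n) = (1/1)·ln(8.49/2.98) = (1/1)·ln(2.849) = 1.047.
ζ = δ/√(4π² + δ²) = 1.047/√(39.48 + 1.10) = 1.047/6.370 = 0.1644.

0.164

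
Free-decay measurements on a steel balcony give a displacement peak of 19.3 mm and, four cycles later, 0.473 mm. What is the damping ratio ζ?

Logarithmic decrement δ = (1/n)·ln(x₀/x_n) = (1/4)·ln(19.3/0.473) = (1/4)·ln(40.80) = 0.9272.
ζ = δ/√(4π² + δ²) = 0.9272/√(39.48 + 0.860) = 0.9272/6.351 = 0.1460.

0.146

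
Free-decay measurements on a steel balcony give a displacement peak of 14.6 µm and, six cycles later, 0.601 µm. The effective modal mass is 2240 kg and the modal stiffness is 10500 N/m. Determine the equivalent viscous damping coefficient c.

818 N·s/m

Logarithmic decrement δ = (1/n)·ln(x₀/x_n) = (1/6)·ln(14.6/0.601) = (1/6)·ln(24.29) = 0.5317.
ζ = δ/√(4π² + δ²) = 0.5317/√(39.48 + 0.283) = 0.5317/6.306 = 0.08432.
c = ζ · 2√(km) = 0.08432 × 2√(10500 × 2240) = 0.08432 × 9699 = 817.9 N·s/m.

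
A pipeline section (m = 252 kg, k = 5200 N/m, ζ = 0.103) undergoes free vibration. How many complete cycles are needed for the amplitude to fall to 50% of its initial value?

2 cycles

Logarithmic decrement δ = 2πζ/√(1 − ζ²) = 2π × 0.1030/√(1 − 0.0106) = 0.6506.
x_n/x₀ = e^(−nδ) ≤ 0.5; take ln: n ≥ ln(1/0.5)/δ = 0.6931/0.6506 = 1.065.
So 2 complete cycles are required.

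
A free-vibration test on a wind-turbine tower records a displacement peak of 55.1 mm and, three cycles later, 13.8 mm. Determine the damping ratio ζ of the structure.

0.0733

Logarithmic decrement δ = (1/n)·ln(x₀/x_n) = (1/3)·ln(55.1/13.8) = (1/3)·ln(3.993) = 0.4615.
ζ = δ/√(4π² + δ²) = 0.4615/√(39.48 + 0.213) = 0.4615/6.300 = 0.07325.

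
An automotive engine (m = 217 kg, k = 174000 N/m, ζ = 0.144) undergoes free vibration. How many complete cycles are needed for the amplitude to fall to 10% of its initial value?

3 cycles

Logarithmic decrement δ = 2πζ/√(1 − ζ²) = 2π × 0.1440/√(1 − 0.0207) = 0.9143.
x_n/x₀ = e^(−nδ) ≤ 0.1; take ln: n ≥ ln(1/0.1)/δ = 2.303/0.9143 = 2.518.
So 3 complete cycles are required.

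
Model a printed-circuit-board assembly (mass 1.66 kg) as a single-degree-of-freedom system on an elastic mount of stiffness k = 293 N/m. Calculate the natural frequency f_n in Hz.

2.11 Hz

ω_n = √(k/m) = √(293.0/1.66) = √176.5 = 13.29 rad/s.
f_n = ω_n/(2π) = 13.29/6.283 = 2.114 Hz.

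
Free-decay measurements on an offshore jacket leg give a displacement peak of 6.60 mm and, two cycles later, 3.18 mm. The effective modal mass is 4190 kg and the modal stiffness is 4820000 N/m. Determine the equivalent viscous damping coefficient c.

16500 N·s/m

Logarithmic decrement δ = (1/n)·ln(x₀/x_n) = (1/2)·ln(6.60/3.18) = (1/2)·ln(2.075) = 0.3651.
ζ = δ/√(4π² + δ²) = 0.3651/√(39.48 + 0.133) = 0.3651/6.294 = 0.05801.
c = ζ · 2√(km) = 0.05801 × 2√(4820000 × 4190) = 0.05801 × 284200 = 16490 N·s/m.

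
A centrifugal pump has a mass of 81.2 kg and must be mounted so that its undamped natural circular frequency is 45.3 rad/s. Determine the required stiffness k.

k = m·ω_n² = 81.2 × 45.30² = 81.2 × 2052 = 166600 N/m.

167000 N/m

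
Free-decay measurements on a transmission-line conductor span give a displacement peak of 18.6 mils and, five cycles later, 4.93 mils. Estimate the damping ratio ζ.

0.0422

Logarithmic decrement δ = (1/n)·ln(x₀/x_n) = (1/5)·ln(18.6/4.93) = (1/5)·ln(3.773) = 0.2656.
ζ = δ/√(4π² + δ²) = 0.2656/√(39.48 + 0.0705) = 0.2656/6.289 = 0.04223.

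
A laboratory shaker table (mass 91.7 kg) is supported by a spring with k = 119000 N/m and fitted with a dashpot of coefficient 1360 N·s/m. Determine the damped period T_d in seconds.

0.178 s

ω_n = √(k/m) = √(119000/91.7) = 36.02 rad/s.
Critical damping c_c = 2√(k·m) = 2√(119000 × 91.7) = 6607 N·s/m, so ζ = c/c_c = 1360/6607 = 0.2058.
ω_d = ω_n√(1 − ζ²) = 36.02 × √(1 − 0.0424) = 35.25 rad/s.
T_d = 2π/ω_d = 0.1782 s.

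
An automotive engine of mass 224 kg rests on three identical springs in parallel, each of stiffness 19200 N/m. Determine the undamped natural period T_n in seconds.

Parallel springs add: k_eq = 3 × 19200 = 57600 N/m.
ω_n = √(k_eq/m) = √(57600/224) = √257.1 = 16.04 rad/s.
T_n = 2π/ω_n = 6.283/16.04 = 0.3918 s.

0.392 s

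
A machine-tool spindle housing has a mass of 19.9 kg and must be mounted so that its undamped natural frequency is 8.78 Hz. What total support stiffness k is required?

60600 N/m

ω_n = 2πf_n = 2π × 8.78 = 55.17 rad/s.
k = m·ω_n² = 19.9 × 55.17² = 19.9 × 3043 = 60560 N/m.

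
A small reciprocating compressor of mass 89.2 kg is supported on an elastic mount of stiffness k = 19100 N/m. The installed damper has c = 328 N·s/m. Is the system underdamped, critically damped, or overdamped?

underdamped

c_c = 2√(k·m) = 2611 N·s/m; ζ = c/c_c = 328/2611 = 0.126.
Since ζ < 1 the system is underdamped.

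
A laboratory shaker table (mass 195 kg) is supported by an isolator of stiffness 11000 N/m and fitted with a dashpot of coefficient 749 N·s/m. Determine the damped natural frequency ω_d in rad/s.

ω_n = √(k/m) = √(11000/195) = 7.511 rad/s.
Critical damping c_c = 2√(k·m) = 2√(11000 × 195) = 2929 N·s/m, so ζ = c/c_c = 749/2929 = 0.2557.
ω_d = ω_n√(1 − ζ²) = 7.511 × √(1 − 0.0654) = 7.261 rad/s.

7.26 rad/s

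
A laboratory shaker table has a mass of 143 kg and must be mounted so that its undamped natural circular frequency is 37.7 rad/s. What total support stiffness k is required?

203000 N/m

k = m·ω_n² = 143 × 37.70² = 143 × 1421 = 203200 N/m.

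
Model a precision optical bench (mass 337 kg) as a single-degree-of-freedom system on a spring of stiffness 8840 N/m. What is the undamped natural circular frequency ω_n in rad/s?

5.12 rad/s

ω_n = √(k/m) = √(8840/337) = √26.23 = 5.122 rad/s.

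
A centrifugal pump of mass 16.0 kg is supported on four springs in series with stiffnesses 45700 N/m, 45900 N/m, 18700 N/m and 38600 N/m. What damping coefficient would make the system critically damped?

721 N·s/m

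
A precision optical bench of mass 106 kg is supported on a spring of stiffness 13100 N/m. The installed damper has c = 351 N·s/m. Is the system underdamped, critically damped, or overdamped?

underdamped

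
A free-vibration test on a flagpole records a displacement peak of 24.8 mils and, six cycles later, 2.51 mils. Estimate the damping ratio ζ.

Logarithmic decrement δ = (1/n)·ln(x₀/x_n) = (1/6)·ln(24.8/2.51) = (1/6)·ln(9.880) = 0.3818.
ζ = δ/√(4π² + δ²) = 0.3818/√(39.48 + 0.146) = 0.3818/6.295 = 0.06065.

0.0606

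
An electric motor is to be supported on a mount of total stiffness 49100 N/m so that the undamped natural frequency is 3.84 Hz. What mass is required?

84.3 kg

ω_n = 2πf_n = 2π × 3.84 = 24.13 rad/s.
m = k/ω_n² = 49100/24.13² = 49100/582.1 = 84.34 kg.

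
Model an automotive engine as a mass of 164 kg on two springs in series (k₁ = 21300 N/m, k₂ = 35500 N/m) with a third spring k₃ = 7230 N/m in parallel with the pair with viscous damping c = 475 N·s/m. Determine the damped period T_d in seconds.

Series pair: k_s = k₁k₂/(k₁+k₂) = (21300)(35500)/(21300 + 35500) = 13310 N/m. In parallel with k₃: k_eq = 13310 + 7230 = 20540 N/m.
ω_n = √(k_eq/m) = √(20540/164) = 11.19 rad/s.
Critical damping c_c = 2√(k_eq·m) = 2√(20540 × 164) = 3671 N·s/m, so ζ = c/c_c = 475/3671 = 0.1294.
ω_d = ω_n√(1 − ζ²) = 11.19 × √(1 − 0.0167) = 11.10 rad/s.
T_d = 2π/ω_d = 0.5662 s.

0.566 s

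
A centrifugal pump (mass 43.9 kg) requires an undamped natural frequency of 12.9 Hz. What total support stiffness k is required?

288000 N/m

ω_n = 2πf_n = 2π × 12.9 = 81.05 rad/s.
k = m·ω_n² = 43.9 × 81.05² = 43.9 × 6570 = 288400 N/m.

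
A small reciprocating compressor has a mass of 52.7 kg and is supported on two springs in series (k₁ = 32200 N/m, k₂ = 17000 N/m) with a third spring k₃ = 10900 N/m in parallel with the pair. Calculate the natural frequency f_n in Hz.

Series pair: k_s = k₁k₂/(k₁+k₂) = (32200)(17000)/(32200 + 17000) = 11130 N/m. In parallel with k₃: k_eq = 11130 + 10900 = 22030 N/m.
ω_n = √(k_eq/m) = √(22030/52.7) = √418.0 = 20.44 rad/s.
f_n = ω_n/(2π) = 20.44/6.283 = 3.254 Hz.

3.25 Hz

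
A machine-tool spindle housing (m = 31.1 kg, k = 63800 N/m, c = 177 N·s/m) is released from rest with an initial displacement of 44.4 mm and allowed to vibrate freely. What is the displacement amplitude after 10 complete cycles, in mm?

0.850 mm

ζ = c/(2√(km)) = 177/(2√(63800 × 31.1)) = 177/2817 = 0.06283.
Logarithmic decrement δ = 2πζ/√(1 − ζ²) = 2π × 0.06283/√(1 − 0.00395) = 0.3955.
After n cycles, x_n/x₀ = e^(−nδ), so x_10 = 44.4 × e^(−10 × 0.3955) = 44.4 × 0.01915 = 0.8503 mm.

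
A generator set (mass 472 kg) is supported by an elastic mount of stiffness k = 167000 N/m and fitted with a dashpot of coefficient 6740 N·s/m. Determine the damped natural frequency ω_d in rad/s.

17.4 rad/s

ω_n = √(k/m) = √(167000/472) = 18.81 rad/s.
Critical damping c_c = 2√(k·m) = 2√(167000 × 472) = 17760 N·s/m, so ζ = c/c_c = 6740/17760 = 0.3796.
ω_d = ω_n√(1 − ζ²) = 18.81 × √(1 − 0.144) = 17.40 rad/s.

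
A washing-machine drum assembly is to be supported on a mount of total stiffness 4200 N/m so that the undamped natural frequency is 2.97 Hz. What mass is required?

12.1 kg

ω_n = 2πf_n = 2π × 2.97 = 18.66 rad/s.
m = k/ω_n² = 4200/18.66² = 4200/348.2 = 12.06 kg.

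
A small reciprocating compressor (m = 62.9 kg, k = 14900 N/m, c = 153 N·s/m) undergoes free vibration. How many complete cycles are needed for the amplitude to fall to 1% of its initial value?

ζ = c/(2√(km)) = 153/(2√(14900 × 62.9)) = 153/1936 = 0.07902.
Logarithmic decrement δ = 2πζ/√(1 − ζ²) = 2π × 0.07902/√(1 − 0.00624) = 0.4981.
x_n/x₀ = e^(−nδ) ≤ 0.01; take ln: n ≥ ln(1/0.01)/δ = 4.605/0.4981 = 9.246.
So 10 complete cycles are required.

10 cycles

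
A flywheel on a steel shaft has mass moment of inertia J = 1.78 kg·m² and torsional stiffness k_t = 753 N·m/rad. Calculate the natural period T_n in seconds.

0.305 s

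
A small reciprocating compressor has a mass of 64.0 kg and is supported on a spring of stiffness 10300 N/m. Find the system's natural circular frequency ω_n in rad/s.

12.7 rad/s

ω_n = √(k/m) = √(10300/64.0) = √160.9 = 12.69 rad/s.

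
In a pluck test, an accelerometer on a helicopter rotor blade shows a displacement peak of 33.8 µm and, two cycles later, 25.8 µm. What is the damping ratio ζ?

Logarithmic decrement δ = (1/n)·ln(x₀/x_n) = (1/2)·ln(33.8/25.8) = (1/2)·ln(1.310) = 0.1350.
ζ = δ/√(4π² + δ²) = 0.1350/√(39.48 + 0.0182) = 0.1350/6.285 = 0.02149.

0.0215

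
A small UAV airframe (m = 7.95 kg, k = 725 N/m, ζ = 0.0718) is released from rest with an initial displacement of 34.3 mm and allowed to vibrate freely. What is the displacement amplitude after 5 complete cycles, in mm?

Logarithmic decrement δ = 2πζ/√(1 − ζ²) = 2π × 0.07180/√(1 − 0.00516) = 0.4523.
After n cycles, x_n/x₀ = e^(−nδ), so x_5 = 34.3 × e^(−5 × 0.4523) = 34.3 × 0.1042 = 3.574 mm.

3.57 mm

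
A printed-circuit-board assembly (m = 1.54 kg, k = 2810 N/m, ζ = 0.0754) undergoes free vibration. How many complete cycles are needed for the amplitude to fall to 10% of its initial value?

5 cycles

Logarithmic decrement δ = 2πζ/√(1 − ζ²) = 2π × 0.07540/√(1 − 0.00569) = 0.4751.
x_n/x₀ = e^(−nδ) ≤ 0.1; take ln: n ≥ ln(1/0.1)/δ = 2.303/0.4751 = 4.846.
So 5 complete cycles are required.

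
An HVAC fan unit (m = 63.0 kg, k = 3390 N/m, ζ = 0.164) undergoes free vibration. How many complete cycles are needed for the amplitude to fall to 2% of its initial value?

Logarithmic decrement δ = 2πζ/√(1 − ζ²) = 2π × 0.1640/√(1 − 0.0269) = 1.045.
x_n/x₀ = e^(−nδ) ≤ 0.02; take ln: n ≥ ln(1/0.02)/δ = 3.912/1.045 = 3.745.
So 4 complete cycles are required.

4 cycles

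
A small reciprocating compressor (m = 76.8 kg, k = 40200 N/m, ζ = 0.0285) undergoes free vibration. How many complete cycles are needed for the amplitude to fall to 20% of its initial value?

9 cycles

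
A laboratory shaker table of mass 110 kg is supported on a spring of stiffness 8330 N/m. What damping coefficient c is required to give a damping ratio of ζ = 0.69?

1320 N·s/m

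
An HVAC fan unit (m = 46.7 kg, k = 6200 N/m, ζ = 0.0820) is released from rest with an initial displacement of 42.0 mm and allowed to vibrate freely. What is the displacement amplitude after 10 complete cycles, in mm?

Logarithmic decrement δ = 2πζ/√(1 − ζ²) = 2π × 0.08200/√(1 − 0.00672) = 0.5170.
After n cycles, x_n/x₀ = e^(−nδ), so x_10 = 42.0 × e^(−10 × 0.5170) = 42.0 × 0.005687 = 0.2388 mm.

0.239 mm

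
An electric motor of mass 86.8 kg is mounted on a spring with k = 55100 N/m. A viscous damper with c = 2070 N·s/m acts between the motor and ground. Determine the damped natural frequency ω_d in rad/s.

22.2 rad/s

ω_n = √(k/m) = √(55100/86.8) = 25.20 rad/s.
Critical damping c_c = 2√(k·m) = 2√(55100 × 86.8) = 4374 N·s/m, so ζ = c/c_c = 2070/4374 = 0.4733.
ω_d = ω_n√(1 − ζ²) = 25.20 × √(1 − 0.224) = 22.19 rad/s.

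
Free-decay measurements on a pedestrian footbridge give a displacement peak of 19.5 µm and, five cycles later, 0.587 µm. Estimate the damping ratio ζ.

Logarithmic decrement δ = (1/n)·ln(x₀/x_n) = (1/5)·ln(19.5/0.587) = (1/5)·ln(33.22) = 0.7006.
ζ = δ/√(4π² + δ²) = 0.7006/√(39.48 + 0.491) = 0.7006/6.322 = 0.1108.

0.111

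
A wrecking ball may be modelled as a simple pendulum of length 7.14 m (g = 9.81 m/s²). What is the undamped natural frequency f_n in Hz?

For a simple pendulum ω_n = √(g/L) = √(9.81/7.14) = √1.374 = 1.172 rad/s.
f_n = ω_n/(2π) = 1.172/6.283 = 0.1866 Hz.

0.187 Hz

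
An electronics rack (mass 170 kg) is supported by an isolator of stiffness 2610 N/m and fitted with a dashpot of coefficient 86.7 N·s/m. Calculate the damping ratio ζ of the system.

ω_n = √(k/m) = √(2610/170) = 3.918 rad/s.
Critical damping c_c = 2√(k·m) = 2√(2610 × 170) = 1332 N·s/m, so ζ = c/c_c = 86.7/1332 = 0.06508.

0.0651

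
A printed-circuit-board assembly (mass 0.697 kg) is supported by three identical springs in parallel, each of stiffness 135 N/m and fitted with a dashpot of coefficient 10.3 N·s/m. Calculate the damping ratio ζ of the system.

0.307

Parallel springs add: k_eq = 3 × 135 = 405.0 N/m.
ω_n = √(k_eq/m) = √(405.0/0.697) = 24.11 rad/s.
Critical damping c_c = 2√(k_eq·m) = 2√(405.0 × 0.697) = 33.60 N·s/m, so ζ = c/c_c = 10.3/33.60 = 0.3065.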